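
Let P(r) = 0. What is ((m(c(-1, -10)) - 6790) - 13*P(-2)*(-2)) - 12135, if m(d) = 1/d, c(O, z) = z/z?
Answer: -18924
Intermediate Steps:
c(O, z) = 1
((m(c(-1, -10)) - 6790) - 13*P(-2)*(-2)) - 12135 = ((1/1 - 6790) - 13*0*(-2)) - 12135 = ((1 - 6790) + 0*(-2)) - 12135 = (-6789 + 0) - 12135 = -6789 - 12135 = -18924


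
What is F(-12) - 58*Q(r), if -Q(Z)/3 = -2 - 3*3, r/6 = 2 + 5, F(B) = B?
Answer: -1926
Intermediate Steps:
r = 42 (r = 6*(2 + 5) = 6*7 = 42)
Q(Z) = 33 (Q(Z) = -3*(-2 - 3*3) = -3*(-2 - 9) = -3*(-11) = 33)
F(-12) - 58*Q(r) = -12 - 58*33 = -12 - 1914 = -1926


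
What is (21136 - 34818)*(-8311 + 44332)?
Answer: -492839322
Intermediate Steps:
(21136 - 34818)*(-8311 + 44332) = -13682*36021 = -492839322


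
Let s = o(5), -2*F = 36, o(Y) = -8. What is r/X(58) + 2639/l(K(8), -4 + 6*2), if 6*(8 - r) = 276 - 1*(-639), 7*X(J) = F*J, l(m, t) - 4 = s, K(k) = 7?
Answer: -1375535/2088 ≈ -658.78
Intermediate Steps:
F = -18 (F = -½*36 = -18)
s = -8
l(m, t) = -4 (l(m, t) = 4 - 8 = -4)
X(J) = -18*J/7 (X(J) = (-18*J)/7 = -18*J/7)
r = -289/2 (r = 8 - (276 - 1*(-639))/6 = 8 - (276 + 639)/6 = 8 - ⅙*915 = 8 - 305/2 = -289/2 ≈ -144.50)
r/X(58) + 2639/l(K(8), -4 + 6*2) = -289/(2*((-18/7*58))) + 2639/(-4) = -289/(2*(-1044/7)) + 2639*(-¼) = -289/2*(-7/1044) - 2639/4 = 2023/2088 - 2639/4 = -1375535/2088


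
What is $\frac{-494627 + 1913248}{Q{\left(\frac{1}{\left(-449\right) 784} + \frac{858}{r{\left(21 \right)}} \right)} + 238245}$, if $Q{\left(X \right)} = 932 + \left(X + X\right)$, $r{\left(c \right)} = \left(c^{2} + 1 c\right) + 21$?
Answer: $\frac{5742838834264}{968246886913} \approx 5.9312$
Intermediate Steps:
$r{\left(c \right)} = 21 + c + c^{2}$ ($r{\left(c \right)} = \left(c^{2} + c\right) + 21 = \left(c + c^{2}\right) + 21 = 21 + c + c^{2}$)
$Q{\left(X \right)} = 932 + 2 X$
$\frac{-494627 + 1913248}{Q{\left(\frac{1}{\left(-449\right) 784} + \frac{858}{r{\left(21 \right)}} \right)} + 238245} = \frac{-494627 + 1913248}{\left(932 + 2 \left(\frac{1}{\left(-449\right) 784} + \frac{858}{21 + 21 + 21^{2}}\right)\right) + 238245} = \frac{1418621}{\left(932 + 2 \left(\left(- \frac{1}{449}\right) \frac{1}{784} + \frac{858}{21 + 21 + 441}\right)\right) + 238245} = \frac{1418621}{\left(932 + 2 \left(- \frac{1}{352016} + \frac{858}{483}\right)\right) + 238245} = \frac{1418621}{\left(932 + 2 \left(- \frac{1}{352016} + 858 \cdot \frac{1}{483}\right)\right) + 238245} = \frac{1418621}{\left(932 + 2 \left(- \frac{1}{352016} + \frac{286}{161}\right)\right) + 238245} = \frac{1418621}{\left(932 + 2 \cdot \frac{14382345}{8096368}\right) + 238245} = \frac{1418621}{\left(932 + \frac{14382345}{4048184}\right) + 238245} = \frac{1418621}{\frac{3787289833}{4048184} + 238245} = \frac{1418621}{\frac{968246886913}{4048184}} = 1418621 \cdot \frac{4048184}{968246886913} = \frac{5742838834264}{968246886913}$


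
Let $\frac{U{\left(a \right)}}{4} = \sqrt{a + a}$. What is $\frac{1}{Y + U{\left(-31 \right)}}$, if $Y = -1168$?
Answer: $- \frac{73}{85326} - \frac{i \sqrt{62}}{341304} \approx -0.00085554 - 2.307 \cdot 10^{-5} i$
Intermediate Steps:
$U{\left(a \right)} = 4 \sqrt{2} \sqrt{a}$ ($U{\left(a \right)} = 4 \sqrt{a + a} = 4 \sqrt{2 a} = 4 \sqrt{2} \sqrt{a}$)
$\frac{1}{Y + U{\left(-31 \right)}} = \frac{1}{-1168 + 4 \sqrt{2} \sqrt{-31}} = \frac{1}{-1168 + 4 \sqrt{2} i \sqrt{31}} = \frac{1}{-1168 + 4 i \sqrt{62}}$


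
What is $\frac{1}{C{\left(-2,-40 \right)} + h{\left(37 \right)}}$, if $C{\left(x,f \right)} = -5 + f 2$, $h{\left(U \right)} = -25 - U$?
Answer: $- \frac{1}{147} \approx -0.0068027$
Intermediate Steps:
$C{\left(x,f \right)} = -5 + 2 f$
$\frac{1}{C{\left(-2,-40 \right)} + h{\left(37 \right)}} = \frac{1}{\left(-5 + 2 \left(-40\right)\right) - 62} = \frac{1}{\left(-5 - 80\right) - 62} = \frac{1}{-85 - 62} = \frac{1}{-147} = - \frac{1}{147}$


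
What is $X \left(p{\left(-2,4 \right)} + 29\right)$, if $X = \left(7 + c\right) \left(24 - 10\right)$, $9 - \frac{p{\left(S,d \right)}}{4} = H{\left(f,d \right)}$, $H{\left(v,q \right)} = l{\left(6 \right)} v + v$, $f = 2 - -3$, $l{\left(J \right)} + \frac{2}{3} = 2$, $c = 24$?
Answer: $\frac{23870}{3} \approx 7956.7$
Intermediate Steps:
$l{\left(J \right)} = \frac{4}{3}$ ($l{\left(J \right)} = - \frac{2}{3} + 2 = \frac{4}{3}$)
$f = 5$ ($f = 2 + 3 = 5$)
$H{\left(v,q \right)} = \frac{7 v}{3}$ ($H{\left(v,q \right)} = \frac{4 v}{3} + v = \frac{7 v}{3}$)
$p{\left(S,d \right)} = - \frac{32}{3}$ ($p{\left(S,d \right)} = 36 - 4 \cdot \frac{7}{3} \cdot 5 = 36 - \frac{140}{3} = - \frac{32}{3}$)
$X = 434$ ($X = \left(7 + 24\right) \left(24 - 10\right) = 31 \cdot 14 = 434$)
$X \left(p{\left(-2,4 \right)} + 29\right) = 434 \left(- \frac{32}{3} + 29\right) = 434 \cdot \frac{55}{3} = \frac{23870}{3}$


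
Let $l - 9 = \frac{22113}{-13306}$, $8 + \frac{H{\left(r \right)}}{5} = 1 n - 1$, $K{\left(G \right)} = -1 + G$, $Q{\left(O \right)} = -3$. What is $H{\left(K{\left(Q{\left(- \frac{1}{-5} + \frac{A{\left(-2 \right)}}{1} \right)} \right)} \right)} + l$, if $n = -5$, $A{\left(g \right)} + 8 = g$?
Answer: $- \frac{833779}{13306} \approx -62.662$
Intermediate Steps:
$A{\left(g \right)} = -8 + g$
$H{\left(r \right)} = -70$ ($H{\left(r \right)} = -40 + 5 \left(1 \left(-5\right) - 1\right) = -40 + 5 \left(-5 - 1\right) = -40 + 5 \left(-6\right) = -40 - 30 = -70$)
$l = \frac{97641}{13306}$ ($l = 9 + \frac{22113}{-13306} = 9 + 22113 \left(- \frac{1}{13306}\right) = 9 - \frac{22113}{13306} = \frac{97641}{13306} \approx 7.3381$)
$H{\left(K{\left(Q{\left(- \frac{1}{-5} + \frac{A{\left(-2 \right)}}{1} \right)} \right)} \right)} + l = -70 + \frac{97641}{13306} = - \frac{833779}{13306}$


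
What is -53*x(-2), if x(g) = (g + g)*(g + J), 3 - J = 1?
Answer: 0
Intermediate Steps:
J = 2 (J = 3 - 1*1 = 3 - 1 = 2)
x(g) = 2*g*(2 + g) (x(g) = (g + g)*(g + 2) = (2*g)*(2 + g) = 2*g*(2 + g))
-53*x(-2) = -106*(-2)*(2 - 2) = -106*(-2)*0 = -53*0 = 0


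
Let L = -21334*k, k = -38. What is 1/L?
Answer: 1/810692 ≈ 1.2335e-6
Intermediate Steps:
L = 810692 (L = -21334*(-38) = 810692)
1/L = 1/810692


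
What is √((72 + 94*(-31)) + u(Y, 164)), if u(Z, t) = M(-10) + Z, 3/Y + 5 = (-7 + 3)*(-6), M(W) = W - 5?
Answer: 2*I*√257830/19 ≈ 53.449*I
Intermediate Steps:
M(W) = -5 + W
Y = 3/19 (Y = 3/(-5 + (-7 + 3)*(-6)) = 3/(-5 - 4*(-6)) = 3/(-5 + 24) = 3/19 ≈ 0.15789)
u(Z, t) = -15 + Z (u(Z, t) = (-5 - 10) + Z = -15 + Z)
√((72 + 94*(-31)) + u(Y, 164)) = √((72 + 94*(-31)) + (-15 + 3/19)) = √((72 - 2914) - 282/19) = √(-2842 - 282/19) = √(-54280/19) = 2*I*√257830/19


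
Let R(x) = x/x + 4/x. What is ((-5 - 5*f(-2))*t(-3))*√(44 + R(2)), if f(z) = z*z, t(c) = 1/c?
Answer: 25*√47/3 ≈ 57.130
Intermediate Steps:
f(z) = z²
R(x) = 1 + 4/x
((-5 - 5*f(-2))*t(-3))*√(44 + R(2)) = ((-5 - 5*(-2)²)/(-3))*√(44 + (4 + 2)/2) = ((-5 - 5*4)*(-⅓))*√(44 + (½)*6) = ((-5 - 20)*(-⅓))*√(44 + 3) = (-25*(-⅓))*√47 = 25*√47/3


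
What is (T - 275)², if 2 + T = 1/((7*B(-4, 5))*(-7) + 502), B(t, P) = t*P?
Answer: 168520923169/2196324 ≈ 76729.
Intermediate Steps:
B(t, P) = P*t
T = -2963/1482 (T = -2 + 1/((7*(5*(-4)))*(-7) + 502) = -2 + 1/((7*(-20))*(-7) + 502) = -2 + 1/(-140*(-7) + 502) = -2 + 1/(980 + 502) = -2 + 1/1482 = -2963/1482 ≈ -1.9993)
(T - 275)² = (-2963/1482 - 275)² = (-410513/1482)² = 168520923169/2196324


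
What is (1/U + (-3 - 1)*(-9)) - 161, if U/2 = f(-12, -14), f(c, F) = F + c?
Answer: -6501/52 ≈ -125.02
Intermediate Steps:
U = -52 (U = 2*(-14 - 12) = 2*(-26) = -52)
(1/U + (-3 - 1)*(-9)) - 161 = (1/(-52) + (-3 - 1)*(-9)) - 161 = (-1/52 - 4*(-9)) - 161 = (-1/52 + 36) - 161 = 1871/52 - 161 = -6501/52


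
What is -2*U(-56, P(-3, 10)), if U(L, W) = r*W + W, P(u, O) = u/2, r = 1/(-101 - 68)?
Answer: 504/169 ≈ 2.9822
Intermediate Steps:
r = -1/169 (r = 1/(-169) = -1/169 ≈ -0.0059172)
P(u, O) = u/2 (P(u, O) = u*(½) = u/2)
U(L, W) = 168*W/169 (U(L, W) = -W/169 + W = 168*W/169)
-2*U(-56, P(-3, 10)) = -336*(½)*(-3)/169 = -336*(-3)/(169*2) = -2*(-252/169) = 504/169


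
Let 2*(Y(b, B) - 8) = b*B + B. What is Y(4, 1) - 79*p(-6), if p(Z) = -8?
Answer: 1285/2 ≈ 642.50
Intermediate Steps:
Y(b, B) = 8 + B/2 + B*b/2 (Y(b, B) = 8 + (b*B + B)/2 = 8 + (B*b + B)/2 = 8 + (B + B*b)/2 = 8 + (B/2 + B*b/2) = 8 + B/2 + B*b/2)
Y(4, 1) - 79*p(-6) = (8 + (1/2)*1 + (1/2)*1*4) - 79*(-8) = (8 + 1/2 + 2) + 632 = 21/2 + 632 = 1285/2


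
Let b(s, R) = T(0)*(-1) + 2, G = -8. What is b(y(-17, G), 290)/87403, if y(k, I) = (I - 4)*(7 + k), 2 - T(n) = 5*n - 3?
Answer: -3/87403 ≈ -3.4324e-5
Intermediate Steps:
T(n) = 5 - 5*n (T(n) = 2 - (5*n - 3) = 2 - (-3 + 5*n) = 2 + (3 - 5*n) = 5 - 5*n)
y(k, I) = (-4 + I)*(7 + k)
b(s, R) = -3 (b(s, R) = (5 - 5*0)*(-1) + 2 = (5 + 0)*(-1) + 2 = 5*(-1) + 2 = -5 + 2 = -3)
b(y(-17, G), 290)/87403 = -3/87403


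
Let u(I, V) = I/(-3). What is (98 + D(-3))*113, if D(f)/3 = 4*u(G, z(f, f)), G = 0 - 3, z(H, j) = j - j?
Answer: 12430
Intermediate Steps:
z(H, j) = 0
G = -3
u(I, V) = -I/3 (u(I, V) = I*(-⅓) = -I/3)
D(f) = 12 (D(f) = 3*(4*(-⅓*(-3))) = 3*(4*1) = 3*4 = 12)
(98 + D(-3))*113 = (98 + 12)*113 = 110*113 = 12430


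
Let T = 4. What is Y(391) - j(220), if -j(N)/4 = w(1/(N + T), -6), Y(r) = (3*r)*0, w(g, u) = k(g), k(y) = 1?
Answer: 4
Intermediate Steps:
w(g, u) = 1
Y(r) = 0
j(N) = -4 (j(N) = -4*1 = -4)
Y(391) - j(220) = 0 - 1*(-4) = 0 + 4 = 4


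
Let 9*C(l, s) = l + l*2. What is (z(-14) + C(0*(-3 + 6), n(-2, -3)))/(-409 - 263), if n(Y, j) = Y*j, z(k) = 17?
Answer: -17/672 ≈ -0.025298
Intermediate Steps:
C(l, s) = l/3 (C(l, s) = (l + l*2)/9 = (l + 2*l)/9 = (3*l)/9 = l/3)
(z(-14) + C(0*(-3 + 6), n(-2, -3)))/(-409 - 263) = (17 + (0*(-3 + 6))/3)/(-409 - 263) = (17 + (0*3)/3)/(-672) = (17 + (⅓)*0)*(-1/672) = (17 + 0)*(-1/672) = 17*(-1/672) = -17/672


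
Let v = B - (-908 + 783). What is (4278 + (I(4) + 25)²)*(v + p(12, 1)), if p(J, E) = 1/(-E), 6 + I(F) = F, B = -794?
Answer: -3220690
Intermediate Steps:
I(F) = -6 + F
v = -669 (v = -794 - (-908 + 783) = -794 - 1*(-125) = -794 + 125 = -669)
p(J, E) = -1/E
(4278 + (I(4) + 25)²)*(v + p(12, 1)) = (4278 + ((-6 + 4) + 25)²)*(-669 - 1/1) = (4278 + (-2 + 25)²)*(-669 - 1*1) = (4278 + 23²)*(-669 - 1) = (4278 + 529)*(-670) = 4807*(-670) = -3220690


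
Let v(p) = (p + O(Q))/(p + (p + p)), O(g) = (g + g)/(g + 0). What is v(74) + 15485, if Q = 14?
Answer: 1718873/111 ≈ 15485.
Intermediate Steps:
O(g) = 2 (O(g) = (2*g)/g = 2)
v(p) = (2 + p)/(3*p) (v(p) = (p + 2)/(p + (p + p)) = (2 + p)/(p + 2*p) = (2 + p)/((3*p)) = (2 + p)*(1/(3*p)) = (2 + p)/(3*p))
v(74) + 15485 = (⅓)*(2 + 74)/74 + 15485 = (⅓)*(1/74)*76 + 15485 = 38/111 + 15485 = 1718873/111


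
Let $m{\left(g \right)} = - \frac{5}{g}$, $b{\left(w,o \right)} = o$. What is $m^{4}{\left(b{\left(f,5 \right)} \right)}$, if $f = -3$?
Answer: $1$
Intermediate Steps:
$m^{4}{\left(b{\left(f,5 \right)} \right)} = \left(- \frac{5}{5}\right)^{4} = \left(\left(-5\right) \frac{1}{5}\right)^{4} = \left(-1\right)^{4} = 1$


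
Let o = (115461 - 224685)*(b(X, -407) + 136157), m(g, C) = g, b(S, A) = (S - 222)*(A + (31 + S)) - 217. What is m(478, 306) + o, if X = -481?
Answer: -80652202586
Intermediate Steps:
b(S, A) = -217 + (-222 + S)*(31 + A + S) (b(S, A) = (-222 + S)*(31 + A + S) - 217 = -217 + (-222 + S)*(31 + A + S))
o = -80652203064 (o = (115461 - 224685)*((-7099 + (-481)² - 222*(-407) - 191*(-481) - 407*(-481)) + 136157) = -109224*((-7099 + 231361 + 90354 + 91871 + 195767) + 136157) = -109224*(602254 + 136157) = -109224*738411 = -80652203064)
m(478, 306) + o = 478 - 80652203064 = -80652202586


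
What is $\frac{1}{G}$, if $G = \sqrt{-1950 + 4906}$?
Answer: $\frac{\sqrt{739}}{1478} \approx 0.018393$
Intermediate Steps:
$G = 2 \sqrt{739}$ ($G = \sqrt{2956} = 2 \sqrt{739} \approx 54.369$)
$\frac{1}{G} = \frac{1}{2 \sqrt{739}} = \frac{\sqrt{739}}{1478}$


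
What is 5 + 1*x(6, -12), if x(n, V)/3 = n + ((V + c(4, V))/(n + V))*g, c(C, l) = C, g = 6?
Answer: 47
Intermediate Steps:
x(n, V) = 3*n + 18*(4 + V)/(V + n) (x(n, V) = 3*(n + ((V + 4)/(n + V))*6) = 3*(n + ((4 + V)/(V + n))*6) = 3*(n + 6*(4 + V)/(V + n)) = 3*n + 18*(4 + V)/(V + n))
5 + 1*x(6, -12) = 5 + 1*(3*(24 + 6² + 6*(-12) - 12*6)/(-12 + 6)) = 5 + 1*(3*(24 + 36 - 72 - 72)/(-6)) = 5 + 1*(3*(-⅙)*(-84)) = 5 + 1*42 = 5 + 42 = 47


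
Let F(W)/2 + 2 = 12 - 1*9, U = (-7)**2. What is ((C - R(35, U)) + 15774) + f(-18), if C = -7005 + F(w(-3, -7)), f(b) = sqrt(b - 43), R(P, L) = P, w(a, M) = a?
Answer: 8736 + I*sqrt(61) ≈ 8736.0 + 7.8102*I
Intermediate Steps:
U = 49
F(W) = 2 (F(W) = -4 + 2*(12 - 1*9) = -4 + 2*(12 - 9) = -4 + 2*3 = -4 + 6 = 2)
f(b) = sqrt(-43 + b)
C = -7003 (C = -7005 + 2 = -7003)
((C - R(35, U)) + 15774) + f(-18) = ((-7003 - 1*35) + 15774) + sqrt(-43 - 18) = ((-7003 - 35) + 15774) + sqrt(-61) = (-7038 + 15774) + I*sqrt(61) = 8736 + I*sqrt(61)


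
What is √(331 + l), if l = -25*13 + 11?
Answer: √17 ≈ 4.1231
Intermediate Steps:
l = -314 (l = -325 + 11 = -314)
√(331 + l) = √(331 - 314) = √17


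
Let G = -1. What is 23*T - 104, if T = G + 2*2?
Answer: -35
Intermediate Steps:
T = 3 (T = -1 + 2*2 = -1 + 4 = 3)
23*T - 104 = 23*3 - 104 = 69 - 104 = -35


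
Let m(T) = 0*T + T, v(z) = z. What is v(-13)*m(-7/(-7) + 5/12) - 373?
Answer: -4697/12 ≈ -391.42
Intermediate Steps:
m(T) = T (m(T) = 0 + T = T)
v(-13)*m(-7/(-7) + 5/12) - 373 = -13*(-7/(-7) + 5/12) - 373 = -13*(-7*(-⅐) + 5*(1/12)) - 373 = -13*(1 + 5/12) - 373 = -13*17/12 - 373 = -221/12 - 373 = -4697/12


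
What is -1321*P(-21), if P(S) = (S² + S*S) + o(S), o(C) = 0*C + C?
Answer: -1137381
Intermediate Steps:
o(C) = C (o(C) = 0 + C = C)
P(S) = S + 2*S² (P(S) = (S² + S*S) + S = (S² + S²) + S = 2*S² + S = S + 2*S²)
-1321*P(-21) = -(-27741)*(1 + 2*(-21)) = -(-27741)*(1 - 42) = -(-27741)*(-41) = -1321*861 = -1137381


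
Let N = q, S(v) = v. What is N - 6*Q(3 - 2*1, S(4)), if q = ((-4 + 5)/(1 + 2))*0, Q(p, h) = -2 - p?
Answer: 18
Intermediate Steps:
q = 0 (q = (1/3)*0 = 0)
N = 0
N - 6*Q(3 - 2*1, S(4)) = 0 - 6*(-2 - (3 - 2*1)) = 0 - 6*(-2 - (3 - 2)) = 0 - 6*(-2 - 1*1) = 0 - 6*(-2 - 1) = 0 - 6*(-3) = 0 + 18 = 18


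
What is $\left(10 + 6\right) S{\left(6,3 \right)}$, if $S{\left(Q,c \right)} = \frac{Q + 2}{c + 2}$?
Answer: $\frac{128}{5} \approx 25.6$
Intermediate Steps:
$S{\left(Q,c \right)} = \frac{2 + Q}{2 + c}$
$\left(10 + 6\right) S{\left(6,3 \right)} = \left(10 + 6\right) \frac{2 + 6}{2 + 3} = 16 \cdot \frac{1}{5} \cdot 8 = 16 \cdot \frac{8}{5} = \frac{128}{5}$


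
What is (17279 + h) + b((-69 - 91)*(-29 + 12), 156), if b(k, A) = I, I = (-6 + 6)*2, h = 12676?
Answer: 29955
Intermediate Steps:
I = 0 (I = 0*2 = 0)
b(k, A) = 0
(17279 + h) + b((-69 - 91)*(-29 + 12), 156) = (17279 + 12676) + 0 = 29955 + 0 = 29955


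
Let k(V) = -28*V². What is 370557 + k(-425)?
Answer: -4686943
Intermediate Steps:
370557 + k(-425) = 370557 - 28*(-425)² = 370557 - 28*180625 = 370557 - 5057500 = -4686943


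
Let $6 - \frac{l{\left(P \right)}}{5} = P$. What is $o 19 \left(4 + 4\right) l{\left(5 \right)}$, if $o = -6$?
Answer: $-4560$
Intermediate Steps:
$l{\left(P \right)} = 30 - 5 P$
$o 19 \left(4 + 4\right) l{\left(5 \right)} = \left(-6\right) 19 \left(4 + 4\right) \left(30 - 25\right) = - 114 \cdot 8 \left(30 - 25\right) = - 114 \cdot 8 \cdot 5 = \left(-114\right) 40 = -4560$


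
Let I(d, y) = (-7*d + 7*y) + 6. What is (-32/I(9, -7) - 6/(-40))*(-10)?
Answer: -479/106 ≈ -4.5189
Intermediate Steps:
I(d, y) = 6 - 7*d + 7*y
(-32/I(9, -7) - 6/(-40))*(-10) = (-32/(6 - 7*9 + 7*(-7)) - 6/(-40))*(-10) = (-32/(6 - 63 - 49) - 6*(-1/40))*(-10) = (-32/(-106) + 3/20)*(-10) = (-32*(-1/106) + 3/20)*(-10) = (16/53 + 3/20)*(-10) = (479/1060)*(-10) = -479/106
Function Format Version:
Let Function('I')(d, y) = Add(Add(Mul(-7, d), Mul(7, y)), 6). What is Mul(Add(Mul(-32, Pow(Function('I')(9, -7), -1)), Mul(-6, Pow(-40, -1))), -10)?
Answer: Rational(-479, 106) ≈ -4.5189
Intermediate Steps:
Function('I')(d, y) = Add(6, Mul(-7, d), Mul(7, y))
Mul(Add(Mul(-32, Pow(Function('I')(9, -7), -1)), Mul(-6, Pow(-40, -1))), -10) = Mul(Add(Mul(-32, Pow(Add(6, Mul(-7, 9), Mul(7, -7)), -1)), Mul(-6, Pow(-40, -1))), -10) = Mul(Add(Mul(-32, Pow(Add(6, -63, -49), -1)), Mul(-6, Rational(-1, 40))), -10) = Mul(Add(Mul(-32, Pow(-106, -1)), Rational(3, 20)), -10) = Mul(Add(Mul(-32, Rational(-1, 106)), Rational(3, 20)), -10) = Mul(Add(Rational(16, 53), Rational(3, 20)), -10) = Mul(Rational(479, 1060), -10) = Rational(-479, 106)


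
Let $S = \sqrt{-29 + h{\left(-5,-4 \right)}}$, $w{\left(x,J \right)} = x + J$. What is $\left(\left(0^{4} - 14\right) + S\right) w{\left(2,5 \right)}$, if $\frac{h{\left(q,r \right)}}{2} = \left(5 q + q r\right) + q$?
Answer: $-98 + 49 i \approx -98.0 + 49.0 i$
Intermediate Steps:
$w{\left(x,J \right)} = J + x$
$h{\left(q,r \right)} = 12 q + 2 q r$ ($h{\left(q,r \right)} = 2 \left(\left(5 q + q r\right) + q\right) = 2 \left(6 q + q r\right) = 12 q + 2 q r$)
$S = 7 i$ ($S = \sqrt{-29 + 2 \left(-5\right) \left(6 - 4\right)} = \sqrt{-29 + 2 \left(-5\right) 2} = \sqrt{-29 - 20} = \sqrt{-49} = 7 i \approx 7.0 i$)
$\left(\left(0^{4} - 14\right) + S\right) w{\left(2,5 \right)} = \left(\left(0^{4} - 14\right) + 7 i\right) \left(5 + 2\right) = \left(\left(0 - 14\right) + 7 i\right) 7 = \left(-14 + 7 i\right) 7 = -98 + 49 i$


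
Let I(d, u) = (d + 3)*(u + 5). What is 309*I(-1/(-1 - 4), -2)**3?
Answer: 34172928/125 ≈ 2.7338e+5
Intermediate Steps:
I(d, u) = (3 + d)*(5 + u)
309*I(-1/(-1 - 4), -2)**3 = 309*(15 + 3*(-2) + 5*(-1/(-1 - 4)) - 1/(-1 - 4)*(-2))**3 = 309*(15 - 6 + 5*(-1/(-5)) - 1/(-5)*(-2))**3 = 309*(15 - 6 + 5*(-1*(-1/5)) - 1*(-1/5)*(-2))**3 = 309*(15 - 6 + 5*(1/5) + (1/5)*(-2))**3 = 309*(15 - 6 + 1 - 2/5)**3 = 309*(48/5)**3 = 309*(110592/125) = 34172928/125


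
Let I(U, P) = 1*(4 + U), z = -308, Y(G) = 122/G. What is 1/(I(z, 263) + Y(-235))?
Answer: -235/71562 ≈ -0.0032839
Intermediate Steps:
I(U, P) = 4 + U
1/(I(z, 263) + Y(-235)) = 1/((4 - 308) + 122/(-235)) = 1/(-304 + 122*(-1/235)) = 1/(-304 - 122/235) = 1/(-71562/235) = -235/71562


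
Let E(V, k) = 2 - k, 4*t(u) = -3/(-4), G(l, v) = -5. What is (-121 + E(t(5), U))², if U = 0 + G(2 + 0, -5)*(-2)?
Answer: 16641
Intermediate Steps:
U = 10 (U = 0 - 5*(-2) = 0 + 10 = 10)
t(u) = 3/16 (t(u) = (-3/(-4))/4 = (-3*(-¼))/4 = (¼)*(¾) = 3/16)
(-121 + E(t(5), U))² = (-121 + (2 - 1*10))² = (-121 + (2 - 10))² = (-121 - 8)² = (-129)² = 16641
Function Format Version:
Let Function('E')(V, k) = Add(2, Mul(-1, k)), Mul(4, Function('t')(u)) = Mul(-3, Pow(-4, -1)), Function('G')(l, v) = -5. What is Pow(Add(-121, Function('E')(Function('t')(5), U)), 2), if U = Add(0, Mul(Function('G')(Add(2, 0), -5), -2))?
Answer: 16641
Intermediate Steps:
U = 10 (U = Add(0, Mul(-5, -2)) = Add(0, 10) = 10)
Function('t')(u) = Rational(3, 16) (Function('t')(u) = Mul(Rational(1, 4), Mul(-3, Pow(-4, -1))) = Mul(Rational(1, 4), Mul(-3, Rational(-1, 4))) = Mul(Rational(1, 4), Rational(3, 4)) = Rational(3, 16))
Pow(Add(-121, Function('E')(Function('t')(5), U)), 2) = Pow(Add(-121, Add(2, Mul(-1, 10))), 2) = Pow(Add(-121, Add(2, -10)), 2) = Pow(Add(-121, -8), 2) = Pow(-129, 2) = 16641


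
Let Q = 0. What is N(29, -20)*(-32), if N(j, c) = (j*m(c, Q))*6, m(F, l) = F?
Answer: 111360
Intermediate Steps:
N(j, c) = 6*c*j (N(j, c) = (j*c)*6 = (c*j)*6 = 6*c*j)
N(29, -20)*(-32) = (6*(-20)*29)*(-32) = -3480*(-32) = 111360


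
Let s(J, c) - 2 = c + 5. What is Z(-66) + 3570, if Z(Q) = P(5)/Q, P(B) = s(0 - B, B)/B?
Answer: 196348/55 ≈ 3570.0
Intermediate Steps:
s(J, c) = 7 + c (s(J, c) = 2 + (c + 5) = 2 + (5 + c) = 7 + c)
P(B) = (7 + B)/B
Z(Q) = 12/(5*Q) (Z(Q) = ((7 + 5)/5)/Q = ((⅕)*12)/Q = 12/(5*Q))
Z(-66) + 3570 = (12/5)/(-66) + 3570 = (12/5)*(-1/66) + 3570 = -2/55 + 3570 = 196348/55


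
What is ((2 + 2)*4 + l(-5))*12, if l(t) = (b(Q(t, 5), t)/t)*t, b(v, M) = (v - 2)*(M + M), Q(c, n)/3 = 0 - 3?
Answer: 1512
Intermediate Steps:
Q(c, n) = -9 (Q(c, n) = 3*(0 - 3) = 3*(-3) = -9)
b(v, M) = 2*M*(-2 + v) (b(v, M) = (-2 + v)*(2*M) = 2*M*(-2 + v))
l(t) = -22*t (l(t) = ((2*t*(-2 - 9))/t)*t = ((2*t*(-11))/t)*t = ((-22*t)/t)*t = -22*t)
((2 + 2)*4 + l(-5))*12 = ((2 + 2)*4 - 22*(-5))*12 = (4*4 + 110)*12 = (16 + 110)*12 = 126*12 = 1512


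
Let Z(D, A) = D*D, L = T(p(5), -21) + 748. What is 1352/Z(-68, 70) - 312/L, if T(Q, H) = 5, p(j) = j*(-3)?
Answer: -17693/145078 ≈ -0.12196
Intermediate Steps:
p(j) = -3*j
L = 753 (L = 5 + 748 = 753)
Z(D, A) = D²
1352/Z(-68, 70) - 312/L = 1352/((-68)²) - 312/753 = 1352/4624 - 312*1/753 = 1352*(1/4624) - 104/251 = 169/578 - 104/251 = -17693/145078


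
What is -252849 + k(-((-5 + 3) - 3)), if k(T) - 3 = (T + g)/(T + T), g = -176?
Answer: -2528631/10 ≈ -2.5286e+5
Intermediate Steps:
k(T) = 3 + (-176 + T)/(2*T) (k(T) = 3 + (T - 176)/(T + T) = 3 + (-176 + T)/((2*T)) = 3 + (-176 + T)*(1/(2*T)) = 3 + (-176 + T)/(2*T))
-252849 + k(-((-5 + 3) - 3)) = -252849 + (7/2 - 88*(-1/((-5 + 3) - 3))) = -252849 + (7/2 - 88*(-1/(-2 - 3))) = -252849 + (7/2 - 88/((-1*(-5)))) = -252849 + (7/2 - 88/5) = -252849 - 141/10 = -2528631/10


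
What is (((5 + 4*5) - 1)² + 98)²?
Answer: 454276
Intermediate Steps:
(((5 + 4*5) - 1)² + 98)² = (((5 + 20) - 1)² + 98)² = ((25 - 1)² + 98)² = (24² + 98)² = (576 + 98)² = 674² = 454276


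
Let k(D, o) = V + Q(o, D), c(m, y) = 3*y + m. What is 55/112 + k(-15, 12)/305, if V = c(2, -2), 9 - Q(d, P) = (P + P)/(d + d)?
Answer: 3495/6832 ≈ 0.51156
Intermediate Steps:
c(m, y) = m + 3*y
Q(d, P) = 9 - P/d (Q(d, P) = 9 - (P + P)/(d + d) = 9 - 2*P/(2*d) = 9 - 2*P*1/(2*d) = 9 - P/d)
V = -4 (V = 2 + 3*(-2) = 2 - 6 = -4)
k(D, o) = 5 - D/o (k(D, o) = -4 + (9 - D/o) = 5 - D/o)
55/112 + k(-15, 12)/305 = 55/112 + (5 - 1*(-15)/12)/305 = 55*(1/112) + (5 - 1*(-15)*1/12)*(1/305) = 55/112 + (5 + 5/4)*(1/305) = 55/112 + (25/4)*(1/305) = 55/112 + 5/244 = 3495/6832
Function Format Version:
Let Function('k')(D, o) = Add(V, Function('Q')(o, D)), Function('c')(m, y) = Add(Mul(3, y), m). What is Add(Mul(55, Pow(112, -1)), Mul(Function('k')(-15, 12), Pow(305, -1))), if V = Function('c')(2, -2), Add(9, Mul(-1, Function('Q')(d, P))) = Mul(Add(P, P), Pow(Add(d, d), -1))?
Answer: Rational(3495, 6832) ≈ 0.51156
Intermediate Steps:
Function('c')(m, y) = Add(m, Mul(3, y))
Function('Q')(d, P) = Add(9, Mul(-1, P, Pow(d, -1))) (Function('Q')(d, P) = Add(9, Mul(-1, Mul(Add(P, P), Pow(Add(d, d), -1)))) = Add(9, Mul(-1, Mul(Mul(2, P), Pow(Mul(2, d), -1)))) = Add(9, Mul(-1, Mul(Mul(2, P), Mul(Rational(1, 2), Pow(d, -1))))) = Add(9, Mul(-1, Mul(P, Pow(d, -1)))) = Add(9, Mul(-1, P, Pow(d, -1))))
V = -4 (V = Add(2, Mul(3, -2)) = Add(2, -6) = -4)
Function('k')(D, o) = Add(5, Mul(-1, D, Pow(o, -1))) (Function('k')(D, o) = Add(-4, Add(9, Mul(-1, D, Pow(o, -1)))) = Add(5, Mul(-1, D, Pow(o, -1))))
Add(Mul(55, Pow(112, -1)), Mul(Function('k')(-15, 12), Pow(305, -1))) = Add(Mul(55, Pow(112, -1)), Mul(Add(5, Mul(-1, -15, Pow(12, -1))), Pow(305, -1))) = Add(Mul(55, Rational(1, 112)), Mul(Add(5, Mul(-1, -15, Rational(1, 12))), Rational(1, 305))) = Add(Rational(55, 112), Mul(Add(5, Rational(5, 4)), Rational(1, 305))) = Add(Rational(55, 112), Mul(Rational(25, 4), Rational(1, 305))) = Add(Rational(55, 112), Rational(5, 244)) = Rational(3495, 6832)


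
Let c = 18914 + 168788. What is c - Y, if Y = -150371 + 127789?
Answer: 210284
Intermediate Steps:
c = 187702
Y = -22582
c - Y = 187702 - 1*(-22582) = 187702 + 22582 = 210284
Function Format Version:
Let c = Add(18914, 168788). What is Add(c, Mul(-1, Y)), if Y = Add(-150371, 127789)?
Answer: 210284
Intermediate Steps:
c = 187702
Y = -22582
Add(c, Mul(-1, Y)) = Add(187702, Mul(-1, -22582)) = Add(187702, 22582) = 210284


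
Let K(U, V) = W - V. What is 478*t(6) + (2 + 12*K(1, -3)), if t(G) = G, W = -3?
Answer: 2870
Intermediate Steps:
K(U, V) = -3 - V
478*t(6) + (2 + 12*K(1, -3)) = 478*6 + (2 + 12*(-3 - 1*(-3))) = 2868 + (2 + 12*(-3 + 3)) = 2868 + (2 + 12*0) = 2868 + (2 + 0) = 2868 + 2 = 2870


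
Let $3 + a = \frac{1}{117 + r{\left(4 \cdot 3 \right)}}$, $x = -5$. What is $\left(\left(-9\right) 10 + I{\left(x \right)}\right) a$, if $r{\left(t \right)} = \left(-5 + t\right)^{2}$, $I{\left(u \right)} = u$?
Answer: $\frac{47215}{166} \approx 284.43$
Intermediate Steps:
$a = - \frac{497}{166}$ ($a = -3 + \frac{1}{117 + \left(-5 + 4 \cdot 3\right)^{2}} = -3 + \frac{1}{117 + \left(-5 + 12\right)^{2}} = -3 + \frac{1}{117 + 7^{2}} = -3 + \frac{1}{117 + 49} = -3 + \frac{1}{166} = - \frac{497}{166} \approx -2.994$)
$\left(\left(-9\right) 10 + I{\left(x \right)}\right) a = \left(\left(-9\right) 10 - 5\right) \left(- \frac{497}{166}\right) = \left(-90 - 5\right) \left(- \frac{497}{166}\right) = \left(-95\right) \left(- \frac{497}{166}\right) = \frac{47215}{166}$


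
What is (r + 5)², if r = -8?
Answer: 9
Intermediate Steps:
(r + 5)² = (-8 + 5)² = (-3)² = 9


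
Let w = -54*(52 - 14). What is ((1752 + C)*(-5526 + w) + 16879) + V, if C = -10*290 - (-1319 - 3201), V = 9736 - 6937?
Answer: -25533338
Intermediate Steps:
V = 2799
w = -2052 (w = -54*38 = -2052)
C = 1620 (C = -2900 - 1*(-4520) = -2900 + 4520 = 1620)
((1752 + C)*(-5526 + w) + 16879) + V = ((1752 + 1620)*(-5526 - 2052) + 16879) + 2799 = (3372*(-7578) + 16879) + 2799 = (-25553016 + 16879) + 2799 = -25536137 + 2799 = -25533338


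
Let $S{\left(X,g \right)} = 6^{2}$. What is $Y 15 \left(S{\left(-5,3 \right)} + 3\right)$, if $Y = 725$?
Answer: $424125$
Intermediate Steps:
$S{\left(X,g \right)} = 36$
$Y 15 \left(S{\left(-5,3 \right)} + 3\right) = 725 \cdot 15 \left(36 + 3\right) = 725 \cdot 15 \cdot 39 = 725 \cdot 585 = 424125$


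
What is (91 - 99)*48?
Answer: -384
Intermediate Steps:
(91 - 99)*48 = -8*48 = -384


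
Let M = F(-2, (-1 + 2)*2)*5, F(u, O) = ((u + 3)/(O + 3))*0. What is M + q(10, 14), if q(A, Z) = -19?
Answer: -19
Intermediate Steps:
F(u, O) = 0 (F(u, O) = ((3 + u)/(3 + O))*0 = 0)
M = 0 (M = 0*5 = 0)
M + q(10, 14) = 0 - 19 = -19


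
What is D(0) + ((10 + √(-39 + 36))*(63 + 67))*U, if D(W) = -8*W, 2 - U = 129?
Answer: -165100 - 16510*I*√3 ≈ -1.651e+5 - 28596.0*I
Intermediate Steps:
U = -127 (U = 2 - 1*129 = 2 - 129 = -127)
D(0) + ((10 + √(-39 + 36))*(63 + 67))*U = -8*0 + ((10 + √(-39 + 36))*(63 + 67))*(-127) = 0 + ((10 + √(-3))*130)*(-127) = 0 + ((10 + I*√3)*130)*(-127) = 0 + (1300 + 130*I*√3)*(-127) = 0 + (-165100 - 16510*I*√3) = -165100 - 16510*I*√3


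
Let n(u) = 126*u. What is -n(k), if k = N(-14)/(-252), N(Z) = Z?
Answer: -7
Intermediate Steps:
k = 1/18 (k = -14/(-252) = -14*(-1/252) = 1/18 ≈ 0.055556)
-n(k) = -126/18 = -1*7 = -7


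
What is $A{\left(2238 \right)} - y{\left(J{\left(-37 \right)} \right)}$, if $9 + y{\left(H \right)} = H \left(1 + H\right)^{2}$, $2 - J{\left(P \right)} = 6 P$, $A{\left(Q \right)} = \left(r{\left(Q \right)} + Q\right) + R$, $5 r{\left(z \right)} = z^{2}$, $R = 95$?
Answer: $- \frac{51679646}{5} \approx -1.0336 \cdot 10^{7}$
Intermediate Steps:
$r{\left(z \right)} = \frac{z^{2}}{5}$
$A{\left(Q \right)} = 95 + Q + \frac{Q^{2}}{5}$ ($A{\left(Q \right)} = \left(\frac{Q^{2}}{5} + Q\right) + 95 = \left(Q + \frac{Q^{2}}{5}\right) + 95 = 95 + Q + \frac{Q^{2}}{5}$)
$J{\left(P \right)} = 2 - 6 P$
$y{\left(H \right)} = -9 + H \left(1 + H\right)^{2}$
$A{\left(2238 \right)} - y{\left(J{\left(-37 \right)} \right)} = \left(95 + 2238 + \frac{2238^{2}}{5}\right) - \left(-9 + \left(2 - -222\right) \left(1 + \left(2 - -222\right)\right)^{2}\right) = \left(95 + 2238 + \frac{1}{5} \cdot 5008644\right) - \left(-9 + \left(2 + 222\right) \left(1 + \left(2 + 222\right)\right)^{2}\right) = \left(95 + 2238 + \frac{5008644}{5}\right) - \left(-9 + 224 \left(1 + 224\right)^{2}\right) = \frac{5020309}{5} - \left(-9 + 224 \cdot 225^{2}\right) = \frac{5020309}{5} - \left(-9 + 224 \cdot 50625\right) = \frac{5020309}{5} - \left(-9 + 11340000\right) = \frac{5020309}{5} - 11339991 = - \frac{51679646}{5}$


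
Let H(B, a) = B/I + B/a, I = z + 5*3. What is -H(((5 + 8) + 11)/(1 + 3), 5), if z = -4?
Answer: -96/55 ≈ -1.7455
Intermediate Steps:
I = 11 (I = -4 + 5*3 = -4 + 15 = 11)
H(B, a) = B/11 + B/a
-H(((5 + 8) + 11)/(1 + 3), 5) = -((((5 + 8) + 11)/(1 + 3))/11 + (((5 + 8) + 11)/(1 + 3))/5) = -(((13 + 11)/4)/11 + ((13 + 11)/4)*(⅕)) = -((24*(¼))/11 + (24*(¼))*(⅕)) = -((1/11)*6 + 6*(⅕)) = -(6/11 + 6/5) = -1*96/55 = -96/55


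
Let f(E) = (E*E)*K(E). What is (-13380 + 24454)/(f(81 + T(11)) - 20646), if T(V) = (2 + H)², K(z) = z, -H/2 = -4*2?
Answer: 11074/66409479 ≈ 0.00016675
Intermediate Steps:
H = 16 (H = -(-8)*2 = -2*(-8) = 16)
T(V) = 324 (T(V) = (2 + 16)² = 18² = 324)
f(E) = E³ (f(E) = (E*E)*E = E²*E = E³)
(-13380 + 24454)/(f(81 + T(11)) - 20646) = (-13380 + 24454)/((81 + 324)³ - 20646) = 11074/(405³ - 20646) = 11074/(66430125 - 20646) = 11074/66409479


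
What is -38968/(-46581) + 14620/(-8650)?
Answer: -34394102/40292565 ≈ -0.85361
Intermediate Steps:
-38968/(-46581) + 14620/(-8650) = -38968*(-1/46581) + 14620*(-1/8650) = 38968/46581 - 1462/865 = -34394102/40292565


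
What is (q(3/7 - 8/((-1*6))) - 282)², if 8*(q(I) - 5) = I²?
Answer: 952355436769/12446784 ≈ 76514.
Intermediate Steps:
q(I) = 5 + I²/8
(q(3/7 - 8/((-1*6))) - 282)² = ((5 + (3/7 - 8/((-1*6)))²/8) - 282)² = ((5 + (3*(⅐) - 8/(-6))²/8) - 282)² = ((5 + (3/7 - 8*(-⅙))²/8) - 282)² = ((5 + (3/7 + 4/3)²/8) - 282)² = ((5 + (37/21)²/8) - 282)² = ((5 + (⅛)*(1369/441)) - 282)² = ((5 + 1369/3528) - 282)² = (19009/3528 - 282)² = (-975887/3528)² = 952355436769/12446784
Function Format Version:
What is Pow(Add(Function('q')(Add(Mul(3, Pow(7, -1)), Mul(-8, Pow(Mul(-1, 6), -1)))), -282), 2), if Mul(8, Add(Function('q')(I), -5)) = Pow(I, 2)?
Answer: Rational(952355436769, 12446784) ≈ 76514.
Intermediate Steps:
Function('q')(I) = Add(5, Mul(Rational(1, 8), Pow(I, 2)))
Pow(Add(Function('q')(Add(Mul(3, Pow(7, -1)), Mul(-8, Pow(Mul(-1, 6), -1)))), -282), 2) = Pow(Add(Add(5, Mul(Rational(1, 8), Pow(Add(Mul(3, Pow(7, -1)), Mul(-8, Pow(Mul(-1, 6), -1))), 2))), -282), 2) = Pow(Add(Add(5, Mul(Rational(1, 8), Pow(Add(Mul(3, Rational(1, 7)), Mul(-8, Pow(-6, -1))), 2))), -282), 2) = Pow(Add(Add(5, Mul(Rational(1, 8), Pow(Add(Rational(3, 7), Mul(-8, Rational(-1, 6))), 2))), -282), 2) = Pow(Add(Add(5, Mul(Rational(1, 8), Pow(Add(Rational(3, 7), Rational(4, 3)), 2))), -282), 2) = Pow(Add(Add(5, Mul(Rational(1, 8), Pow(Rational(37, 21), 2))), -282), 2) = Pow(Add(Add(5, Mul(Rational(1, 8), Rational(1369, 441))), -282), 2) = Pow(Add(Add(5, Rational(1369, 3528)), -282), 2) = Pow(Add(Rational(19009, 3528), -282), 2) = Pow(Rational(-975887, 3528), 2) = Rational(952355436769, 12446784)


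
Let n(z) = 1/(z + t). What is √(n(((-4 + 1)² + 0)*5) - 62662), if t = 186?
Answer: I*√3343706751/231 ≈ 250.32*I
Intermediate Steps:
n(z) = 1/(186 + z) (n(z) = 1/(z + 186) = 1/(186 + z))
√(n(((-4 + 1)² + 0)*5) - 62662) = √(1/(186 + ((-4 + 1)² + 0)*5) - 62662) = √(1/(186 + ((-3)² + 0)*5) - 62662) = √(1/(186 + (9 + 0)*5) - 62662) = √(1/(186 + 9*5) - 62662) = √(1/(186 + 45) - 62662) = √(1/231 - 62662) = √(-14474921/231) = I*√3343706751/231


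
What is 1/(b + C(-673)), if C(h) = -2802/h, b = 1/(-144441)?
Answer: 97208793/404723009 ≈ 0.24019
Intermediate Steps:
b = -1/144441 ≈ -6.9232e-6
1/(b + C(-673)) = 1/(-1/144441 - 2802/(-673)) = 1/(-1/144441 - 2802*(-1/673)) = 1/(-1/144441 + 2802/673) = 1/(404723009/97208793) = 97208793/404723009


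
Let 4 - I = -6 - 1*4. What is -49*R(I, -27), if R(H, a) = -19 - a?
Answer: -392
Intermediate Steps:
I = 14 (I = 4 - (-6 - 1*4) = 4 - (-6 - 4) = 4 - 1*(-10) = 4 + 10 = 14)
-49*R(I, -27) = -49*(-19 - 1*(-27)) = -49*(-19 + 27) = -49*8 = -392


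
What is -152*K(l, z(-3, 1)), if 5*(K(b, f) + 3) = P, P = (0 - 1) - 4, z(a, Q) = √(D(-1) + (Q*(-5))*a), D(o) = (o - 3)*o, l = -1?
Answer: 608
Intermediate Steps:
D(o) = o*(-3 + o) (D(o) = (-3 + o)*o = o*(-3 + o))
z(a, Q) = √(4 - 5*Q*a) (z(a, Q) = √(-(-3 - 1) + (Q*(-5))*a) = √(-1*(-4) + (-5*Q)*a) = √(4 - 5*Q*a))
P = -5 (P = -1 - 4 = -5)
K(b, f) = -4 (K(b, f) = -3 + (⅕)*(-5) = -3 - 1 = -4)
-152*K(l, z(-3, 1)) = -152*(-4) = 608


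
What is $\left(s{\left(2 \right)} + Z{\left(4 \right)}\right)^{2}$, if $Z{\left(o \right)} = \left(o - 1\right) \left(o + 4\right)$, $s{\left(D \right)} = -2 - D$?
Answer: $400$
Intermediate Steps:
$Z{\left(o \right)} = \left(-1 + o\right) \left(4 + o\right)$
$\left(s{\left(2 \right)} + Z{\left(4 \right)}\right)^{2} = \left(\left(-2 - 2\right) + \left(-4 + 4^{2} + 3 \cdot 4\right)\right)^{2} = \left(\left(-2 - 2\right) + \left(-4 + 16 + 12\right)\right)^{2} = \left(-4 + 24\right)^{2} = 20^{2} = 400$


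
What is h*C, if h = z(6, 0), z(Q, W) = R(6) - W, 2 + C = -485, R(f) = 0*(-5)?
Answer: 0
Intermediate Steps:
R(f) = 0
C = -487 (C = -2 - 485 = -487)
z(Q, W) = -W (z(Q, W) = 0 - W = -W)
h = 0 (h = -1*0 = 0)
h*C = 0*(-487) = 0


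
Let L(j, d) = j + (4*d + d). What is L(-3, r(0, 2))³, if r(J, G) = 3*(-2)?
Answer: -35937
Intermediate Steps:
r(J, G) = -6
L(j, d) = j + 5*d
L(-3, r(0, 2))³ = (-3 + 5*(-6))³ = (-3 - 30)³ = (-33)³ = -35937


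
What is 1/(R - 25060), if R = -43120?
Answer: -1/68180 ≈ -1.4667e-5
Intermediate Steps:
1/(R - 25060) = 1/(-43120 - 25060) = 1/(-68180) = -1/68180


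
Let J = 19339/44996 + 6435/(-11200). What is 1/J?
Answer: -3599680/521089 ≈ -6.9080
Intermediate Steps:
J = -521089/3599680 (J = 19339*(1/44996) + 6435*(-1/11200) = 19339/44996 - 1287/2240 = -521089/3599680 ≈ -0.14476)
1/J = 1/(-521089/3599680) = -3599680/521089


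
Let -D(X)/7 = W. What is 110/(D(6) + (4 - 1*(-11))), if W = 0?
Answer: 22/3 ≈ 7.3333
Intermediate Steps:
D(X) = 0 (D(X) = -7*0 = 0)
110/(D(6) + (4 - 1*(-11))) = 110/(0 + (4 - 1*(-11))) = 110/(0 + (4 + 11)) = 110/(0 + 15) = 110/15 = (1/15)*110 = 22/3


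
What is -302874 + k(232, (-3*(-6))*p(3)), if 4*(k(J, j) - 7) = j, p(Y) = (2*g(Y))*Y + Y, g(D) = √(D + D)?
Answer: -605707/2 + 27*√6 ≈ -3.0279e+5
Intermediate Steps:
g(D) = √2*√D (g(D) = √(2*D) = √2*√D)
p(Y) = Y + 2*√2*Y^(3/2) (p(Y) = (2*(√2*√Y))*Y + Y = (2*√2*√Y)*Y + Y = 2*√2*Y^(3/2) + Y = Y + 2*√2*Y^(3/2))
k(J, j) = 7 + j/4
-302874 + k(232, (-3*(-6))*p(3)) = -302874 + (7 + ((-3*(-6))*(3 + 2*√2*3^(3/2)))/4) = -302874 + (7 + (18*(3 + 2*√2*(3*√3)))/4) = -302874 + (7 + (18*(3 + 6*√6))/4) = -302874 + (7 + (54 + 108*√6)/4) = -302874 + (7 + (27/2 + 27*√6)) = -302874 + (41/2 + 27*√6) = -605707/2 + 27*√6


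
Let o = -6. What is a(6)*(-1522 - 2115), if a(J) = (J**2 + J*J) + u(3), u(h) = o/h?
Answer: -254590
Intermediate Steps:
u(h) = -6/h
a(J) = -2 + 2*J**2 (a(J) = (J**2 + J*J) - 6/3 = (J**2 + J**2) - 6*1/3 = 2*J**2 - 2 = -2 + 2*J**2)
a(6)*(-1522 - 2115) = (-2 + 2*6**2)*(-1522 - 2115) = (-2 + 2*36)*(-3637) = (-2 + 72)*(-3637) = 70*(-3637) = -254590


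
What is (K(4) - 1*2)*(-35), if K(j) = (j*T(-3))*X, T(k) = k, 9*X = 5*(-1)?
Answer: -490/3 ≈ -163.33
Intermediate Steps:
X = -5/9 (X = (5*(-1))/9 = (⅑)*(-5) = -5/9 ≈ -0.55556)
K(j) = 5*j/3 (K(j) = (j*(-3))*(-5/9) = -3*j*(-5/9) = 5*j/3)
(K(4) - 1*2)*(-35) = ((5/3)*4 - 1*2)*(-35) = (20/3 - 2)*(-35) = (14/3)*(-35) = -490/3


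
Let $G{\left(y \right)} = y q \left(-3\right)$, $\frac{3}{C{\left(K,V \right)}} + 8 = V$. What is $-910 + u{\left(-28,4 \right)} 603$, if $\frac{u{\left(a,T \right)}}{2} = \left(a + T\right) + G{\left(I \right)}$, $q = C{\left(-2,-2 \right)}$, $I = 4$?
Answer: $- \frac{127562}{5} \approx -25512.0$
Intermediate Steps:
$C{\left(K,V \right)} = \frac{3}{-8 + V}$
$q = - \frac{3}{10}$ ($q = \frac{3}{-8 - 2} = \frac{3}{-10} = 3 \left(- \frac{1}{10}\right) = - \frac{3}{10} \approx -0.3$)
$G{\left(y \right)} = \frac{9 y}{10}$ ($G{\left(y \right)} = y \left(- \frac{3}{10}\right) \left(-3\right) = - \frac{3 y}{10} \left(-3\right) = \frac{9 y}{10}$)
$u{\left(a,T \right)} = \frac{36}{5} + 2 T + 2 a$ ($u{\left(a,T \right)} = 2 \left(\left(a + T\right) + \frac{9}{10} \cdot 4\right) = 2 \left(\left(T + a\right) + \frac{18}{5}\right) = 2 \left(\frac{18}{5} + T + a\right) = \frac{36}{5} + 2 T + 2 a$)
$-910 + u{\left(-28,4 \right)} 603 = -910 + \left(\frac{36}{5} + 2 \cdot 4 + 2 \left(-28\right)\right) 603 = -910 + \left(\frac{36}{5} + 8 - 56\right) 603 = -910 - \frac{123012}{5} = - \frac{127562}{5}$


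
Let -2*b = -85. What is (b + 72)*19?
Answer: 4351/2 ≈ 2175.5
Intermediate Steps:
b = 85/2 (b = -1/2*(-85) = 85/2 ≈ 42.500)
(b + 72)*19 = (85/2 + 72)*19 = (229/2)*19 = 4351/2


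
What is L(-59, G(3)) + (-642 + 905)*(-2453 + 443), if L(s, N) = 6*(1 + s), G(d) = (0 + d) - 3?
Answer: -528978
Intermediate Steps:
G(d) = -3 + d (G(d) = d - 3 = -3 + d)
L(s, N) = 6 + 6*s
L(-59, G(3)) + (-642 + 905)*(-2453 + 443) = (6 + 6*(-59)) + (-642 + 905)*(-2453 + 443) = (6 - 354) + 263*(-2010) = -348 - 528630 = -528978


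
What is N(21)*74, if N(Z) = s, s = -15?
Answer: -1110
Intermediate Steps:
N(Z) = -15
N(21)*74 = -15*74 = -1110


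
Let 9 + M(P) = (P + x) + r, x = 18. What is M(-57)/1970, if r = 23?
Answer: -5/394 ≈ -0.012690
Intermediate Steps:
M(P) = 32 + P (M(P) = -9 + ((P + 18) + 23) = -9 + ((18 + P) + 23) = -9 + (41 + P) = 32 + P)
M(-57)/1970 = (32 - 57)/1970 = -25*1/1970 = -5/394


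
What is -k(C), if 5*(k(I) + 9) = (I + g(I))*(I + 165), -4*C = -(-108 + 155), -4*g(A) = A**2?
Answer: 1041619/1280 ≈ 813.76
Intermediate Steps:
g(A) = -A**2/4
C = 47/4 (C = -(-1)*(-108 + 155)/4 = -(-1)*47/4 = -1/4*(-47) = 47/4 ≈ 11.750)
k(I) = -9 + (165 + I)*(I - I**2/4)/5 (k(I) = -9 + ((I - I**2/4)*(I + 165))/5 = -9 + ((I - I**2/4)*(165 + I))/5 = -9 + ((165 + I)*(I - I**2/4))/5 = -9 + (165 + I)*(I - I**2/4)/5)
-k(C) = -(-9 + 33*(47/4) - 161*(47/4)**2/20 - (47/4)**3/20) = -(-9 + 1551/4 - 161/20*2209/16 - 1/20*103823/64) = -(-9 + 1551/4 - 355649/320 - 103823/1280) = -1*(-1041619/1280) = 1041619/1280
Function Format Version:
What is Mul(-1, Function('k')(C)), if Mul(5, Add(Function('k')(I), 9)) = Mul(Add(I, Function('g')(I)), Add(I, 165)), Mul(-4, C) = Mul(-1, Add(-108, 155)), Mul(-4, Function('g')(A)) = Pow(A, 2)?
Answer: Rational(1041619, 1280) ≈ 813.76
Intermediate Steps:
Function('g')(A) = Mul(Rational(-1, 4), Pow(A, 2))
C = Rational(47, 4) (C = Mul(Rational(-1, 4), Mul(-1, Add(-108, 155))) = Mul(Rational(-1, 4), Mul(-1, 47)) = Mul(Rational(-1, 4), -47) = Rational(47, 4) ≈ 11.750)
Function('k')(I) = Add(-9, Mul(Rational(1, 5), Add(165, I), Add(I, Mul(Rational(-1, 4), Pow(I, 2))))) (Function('k')(I) = Add(-9, Mul(Rational(1, 5), Mul(Add(I, Mul(Rational(-1, 4), Pow(I, 2))), Add(I, 165)))) = Add(-9, Mul(Rational(1, 5), Mul(Add(I, Mul(Rational(-1, 4), Pow(I, 2))), Add(165, I)))) = Add(-9, Mul(Rational(1, 5), Mul(Add(165, I), Add(I, Mul(Rational(-1, 4), Pow(I, 2)))))) = Add(-9, Mul(Rational(1, 5), Add(165, I), Add(I, Mul(Rational(-1, 4), Pow(I, 2))))))
Mul(-1, Function('k')(C)) = Mul(-1, Add(-9, Mul(33, Rational(47, 4)), Mul(Rational(-161, 20), Pow(Rational(47, 4), 2)), Mul(Rational(-1, 20), Pow(Rational(47, 4), 3)))) = Mul(-1, Add(-9, Rational(1551, 4), Mul(Rational(-161, 20), Rational(2209, 16)), Mul(Rational(-1, 20), Rational(103823, 64)))) = Mul(-1, Add(-9, Rational(1551, 4), Rational(-355649, 320), Rational(-103823, 1280))) = Mul(-1, Rational(-1041619, 1280)) = Rational(1041619, 1280)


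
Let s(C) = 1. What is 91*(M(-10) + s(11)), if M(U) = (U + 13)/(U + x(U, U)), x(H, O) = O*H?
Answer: 2821/30 ≈ 94.033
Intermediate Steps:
x(H, O) = H*O
M(U) = (13 + U)/(U + U**2) (M(U) = (U + 13)/(U + U*U) = (13 + U)/(U + U**2))
91*(M(-10) + s(11)) = 91*((13 - 10)/((-10)*(1 - 10)) + 1) = 91*(-1/10*3/(-9) + 1) = 91*(-1/10*(-1/9)*3 + 1) = 91*(1/30 + 1) = 91*(31/30) = 2821/30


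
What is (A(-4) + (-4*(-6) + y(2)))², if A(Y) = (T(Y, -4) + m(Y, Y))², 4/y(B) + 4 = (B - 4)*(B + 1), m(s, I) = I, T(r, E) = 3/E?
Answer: 13638249/6400 ≈ 2131.0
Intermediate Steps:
y(B) = 4/(-4 + (1 + B)*(-4 + B)) (y(B) = 4/(-4 + (B - 4)*(B + 1)) = 4/(-4 + (-4 + B)*(1 + B)) = 4/(-4 + (1 + B)*(-4 + B)))
A(Y) = (-¾ + Y)² (A(Y) = (3/(-4) + Y)² = (3*(-¼) + Y)² = (-¾ + Y)²)
(A(-4) + (-4*(-6) + y(2)))² = ((-3 + 4*(-4))²/16 + (-4*(-6) + 4/(-8 + 2² - 3*2)))² = ((-3 - 16)²/16 + (24 + 4/(-8 + 4 - 6)))² = ((1/16)*(-19)² + (24 + 4/(-10)))² = ((1/16)*361 + (24 + 4*(-⅒)))² = (361/16 + (24 - ⅖))² = (361/16 + 118/5)² = (3693/80)² = 13638249/6400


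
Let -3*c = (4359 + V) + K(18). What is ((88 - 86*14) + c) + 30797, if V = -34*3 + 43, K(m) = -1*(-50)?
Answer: 28231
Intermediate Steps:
K(m) = 50
V = -59 (V = -102 + 43 = -59)
c = -1450 (c = -((4359 - 59) + 50)/3 = -(4300 + 50)/3 = -⅓*4350 = -1450)
((88 - 86*14) + c) + 30797 = ((88 - 86*14) - 1450) + 30797 = ((88 - 1204) - 1450) + 30797 = (-1116 - 1450) + 30797 = -2566 + 30797 = 28231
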